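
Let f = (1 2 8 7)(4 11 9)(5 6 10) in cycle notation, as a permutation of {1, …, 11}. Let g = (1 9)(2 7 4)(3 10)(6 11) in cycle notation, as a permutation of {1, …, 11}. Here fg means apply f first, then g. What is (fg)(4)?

6

f(4) = 11, then g(11) = 6; composing gives (fg)(4) = 6.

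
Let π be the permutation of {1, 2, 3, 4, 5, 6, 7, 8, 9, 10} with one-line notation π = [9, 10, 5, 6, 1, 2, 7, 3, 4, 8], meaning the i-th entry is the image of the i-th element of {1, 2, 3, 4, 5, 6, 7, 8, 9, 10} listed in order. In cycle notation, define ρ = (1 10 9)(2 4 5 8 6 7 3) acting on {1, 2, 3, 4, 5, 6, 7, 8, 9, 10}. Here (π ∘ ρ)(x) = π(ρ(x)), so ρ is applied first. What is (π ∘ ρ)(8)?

(π ∘ ρ)(8) = π(ρ(8)). ρ(8) = 6, then π(6) = 2. So (π ∘ ρ)(8) = 2.

2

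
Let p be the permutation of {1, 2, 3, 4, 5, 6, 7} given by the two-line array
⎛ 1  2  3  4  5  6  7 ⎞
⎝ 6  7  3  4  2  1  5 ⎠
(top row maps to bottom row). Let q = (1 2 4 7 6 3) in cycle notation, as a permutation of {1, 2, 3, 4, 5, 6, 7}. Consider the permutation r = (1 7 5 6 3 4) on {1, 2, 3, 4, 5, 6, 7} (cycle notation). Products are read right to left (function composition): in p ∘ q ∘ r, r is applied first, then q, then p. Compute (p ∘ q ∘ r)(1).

1

(p ∘ q ∘ r)(1) = p(q(r(1))). r(1) = 7, then q(7) = 6, then p(6) = 1, so the result is 1.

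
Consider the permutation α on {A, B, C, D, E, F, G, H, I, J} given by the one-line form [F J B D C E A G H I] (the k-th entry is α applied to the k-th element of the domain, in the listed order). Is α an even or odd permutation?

even

In disjoint-cycle form the cycle lengths are 9, 1.
A cycle is odd iff its length is even; α has 0 even-length cycles, so sgn(α) = (−1)^0 and α is even.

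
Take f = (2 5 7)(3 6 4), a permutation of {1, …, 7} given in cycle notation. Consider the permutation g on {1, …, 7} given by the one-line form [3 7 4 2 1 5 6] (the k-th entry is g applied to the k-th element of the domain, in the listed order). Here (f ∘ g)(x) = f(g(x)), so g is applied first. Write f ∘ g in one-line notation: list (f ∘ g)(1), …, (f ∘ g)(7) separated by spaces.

6 2 3 5 1 7 4

(f ∘ g)(x) = f(g(x)). Computing each image: f(g(1)) = f(3) = 6, f(g(2)) = f(7) = 2, f(g(3)) = f(4) = 3, f(g(4)) = f(2) = 5, f(g(5)) = f(1) = 1, f(g(6)) = f(5) = 7, f(g(7)) = f(6) = 4.
Hence f ∘ g = [6 2 3 5 1 7 4].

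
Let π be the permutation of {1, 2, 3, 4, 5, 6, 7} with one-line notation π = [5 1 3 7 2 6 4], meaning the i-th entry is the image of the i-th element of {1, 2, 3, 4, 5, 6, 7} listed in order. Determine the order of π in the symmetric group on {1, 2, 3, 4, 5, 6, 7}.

Writing π as disjoint cycles, the cycle lengths are 3, 2, 1, 1.
Since disjoint cycles commute, ord(π) = lcm(3, 2) = 6.

6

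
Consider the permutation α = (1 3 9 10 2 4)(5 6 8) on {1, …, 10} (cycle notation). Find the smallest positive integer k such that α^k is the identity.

6

The disjoint cycles have lengths 6, 3, 1.
The order of α is the least common multiple of its cycle lengths: lcm(6, 3) = 6.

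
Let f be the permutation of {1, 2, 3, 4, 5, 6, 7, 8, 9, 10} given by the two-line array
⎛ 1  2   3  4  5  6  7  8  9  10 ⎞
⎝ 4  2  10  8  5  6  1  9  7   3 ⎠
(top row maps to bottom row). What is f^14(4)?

Tracing 4 → 8 → … returns to 4 after 5 steps, so 4 lies in a 5-cycle (1 4 8 9 7).
On a 5-cycle, f^5 is the identity, so f^14 = f^4 there (14 ≡ 4 mod 5).
Stepping 4 places around the cycle: 4 → 8 → 9 → 7 → 1.

1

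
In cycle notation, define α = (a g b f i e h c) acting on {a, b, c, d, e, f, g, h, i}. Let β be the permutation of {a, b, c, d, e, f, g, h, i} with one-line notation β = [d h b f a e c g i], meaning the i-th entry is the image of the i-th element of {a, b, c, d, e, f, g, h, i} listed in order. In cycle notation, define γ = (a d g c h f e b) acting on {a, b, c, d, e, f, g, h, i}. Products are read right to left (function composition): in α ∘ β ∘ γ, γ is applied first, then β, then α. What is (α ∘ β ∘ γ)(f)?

Apply the permutations in order: γ(f) = e, then β(e) = a, then α(a) = g. So (α ∘ β ∘ γ)(f) = g.

g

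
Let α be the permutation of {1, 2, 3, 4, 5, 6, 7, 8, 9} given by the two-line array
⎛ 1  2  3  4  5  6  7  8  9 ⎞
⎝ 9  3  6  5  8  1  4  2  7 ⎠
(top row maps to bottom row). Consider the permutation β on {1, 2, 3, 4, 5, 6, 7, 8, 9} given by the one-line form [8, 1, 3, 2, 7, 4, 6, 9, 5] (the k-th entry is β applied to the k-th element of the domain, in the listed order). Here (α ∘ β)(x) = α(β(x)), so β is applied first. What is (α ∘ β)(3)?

β(3) = 3, then α(3) = 6; composing gives (α ∘ β)(3) = 6.

6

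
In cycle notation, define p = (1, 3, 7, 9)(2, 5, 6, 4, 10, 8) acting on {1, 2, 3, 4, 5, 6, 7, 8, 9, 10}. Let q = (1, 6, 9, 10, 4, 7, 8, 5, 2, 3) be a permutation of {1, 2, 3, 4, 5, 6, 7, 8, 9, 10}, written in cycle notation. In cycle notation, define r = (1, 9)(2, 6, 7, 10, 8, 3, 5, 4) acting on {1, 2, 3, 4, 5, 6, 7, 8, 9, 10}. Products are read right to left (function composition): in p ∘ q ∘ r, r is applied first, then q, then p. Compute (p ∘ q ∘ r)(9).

Chase 9: r(9) = 1; q(1) = 6; p(6) = 4. Hence (p ∘ q ∘ r)(9) = 4.

4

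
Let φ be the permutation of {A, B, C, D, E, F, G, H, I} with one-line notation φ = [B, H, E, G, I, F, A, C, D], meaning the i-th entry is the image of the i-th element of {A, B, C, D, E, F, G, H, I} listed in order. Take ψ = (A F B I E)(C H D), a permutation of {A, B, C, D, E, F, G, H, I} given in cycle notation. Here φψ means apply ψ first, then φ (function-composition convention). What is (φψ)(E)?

(φψ)(E) = φ(ψ(E)). ψ(E) = A, then φ(A) = B. So (φψ)(E) = B.

B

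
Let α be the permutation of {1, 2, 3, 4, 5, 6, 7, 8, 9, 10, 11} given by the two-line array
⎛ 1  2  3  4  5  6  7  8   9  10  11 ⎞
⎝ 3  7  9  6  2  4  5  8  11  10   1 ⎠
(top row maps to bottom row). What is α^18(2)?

2

Tracing 2 → 7 → … returns to 2 after 3 steps, so 2 lies in a 3-cycle (2 7 5).
On a 3-cycle, α^3 is the identity, so α^18 = α^0 there (18 ≡ 0 mod 3).
So α^18(2) = 2.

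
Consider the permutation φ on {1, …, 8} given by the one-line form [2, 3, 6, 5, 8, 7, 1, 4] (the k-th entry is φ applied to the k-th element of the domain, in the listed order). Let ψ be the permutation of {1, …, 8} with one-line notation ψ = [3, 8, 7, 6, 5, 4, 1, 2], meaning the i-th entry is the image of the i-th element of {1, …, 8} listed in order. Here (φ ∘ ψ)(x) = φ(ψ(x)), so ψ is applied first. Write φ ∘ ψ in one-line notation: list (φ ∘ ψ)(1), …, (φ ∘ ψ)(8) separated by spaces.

6 4 1 7 8 5 2 3

(φ ∘ ψ)(x) = φ(ψ(x)). Computing each image: φ(ψ(1)) = φ(3) = 6, φ(ψ(2)) = φ(8) = 4, φ(ψ(3)) = φ(7) = 1, φ(ψ(4)) = φ(6) = 7, φ(ψ(5)) = φ(5) = 8, φ(ψ(6)) = φ(4) = 5, φ(ψ(7)) = φ(1) = 2, φ(ψ(8)) = φ(2) = 3.
Hence φ ∘ ψ = [6 4 1 7 8 5 2 3].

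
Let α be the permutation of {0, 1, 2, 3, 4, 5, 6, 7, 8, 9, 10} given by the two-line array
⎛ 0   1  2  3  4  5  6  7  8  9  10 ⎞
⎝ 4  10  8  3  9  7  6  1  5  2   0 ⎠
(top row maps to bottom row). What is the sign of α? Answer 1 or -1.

1

In disjoint-cycle form the cycle lengths are 9, 1, 1.
A cycle is odd iff its length is even; α has 0 even-length cycles, so sgn(α) = (−1)^0 and α is even.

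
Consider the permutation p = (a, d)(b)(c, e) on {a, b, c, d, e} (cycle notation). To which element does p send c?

Within (c, e), c ↦ e.

e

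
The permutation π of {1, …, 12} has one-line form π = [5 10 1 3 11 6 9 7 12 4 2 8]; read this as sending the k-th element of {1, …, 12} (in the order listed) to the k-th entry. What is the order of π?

28

Writing π as disjoint cycles, the cycle lengths are 7, 4, 1.
The order of π is the least common multiple of its cycle lengths: lcm(7, 4) = 28.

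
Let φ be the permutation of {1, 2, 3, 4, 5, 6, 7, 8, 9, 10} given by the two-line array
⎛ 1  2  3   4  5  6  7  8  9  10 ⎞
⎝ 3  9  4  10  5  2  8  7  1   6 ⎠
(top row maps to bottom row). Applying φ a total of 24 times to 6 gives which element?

Tracing 6 → 2 → … returns to 6 after 7 steps, so 6 lies in a 7-cycle (1, 3, 4, 10, 6, 2, 9).
On a 7-cycle, φ^7 is the identity, so φ^24 = φ^3 there (24 ≡ 3 mod 7).
Stepping 3 places around the cycle: 6 → 2 → 9 → 1.

1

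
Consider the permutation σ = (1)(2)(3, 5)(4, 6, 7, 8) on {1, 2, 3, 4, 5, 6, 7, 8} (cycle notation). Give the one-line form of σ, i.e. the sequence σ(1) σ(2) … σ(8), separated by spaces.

1 2 5 6 3 7 8 4

Reading each image from the cycles: 1→1, 2→2, 3→5, 4→6, 5→3, 6→7, 7→8, 8→4.
So the one-line form is 1 2 5 6 3 7 8 4.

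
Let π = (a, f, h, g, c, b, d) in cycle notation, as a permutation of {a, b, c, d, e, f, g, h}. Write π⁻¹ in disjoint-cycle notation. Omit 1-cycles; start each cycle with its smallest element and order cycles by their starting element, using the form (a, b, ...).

If π sends a → b within a cycle, π⁻¹ sends b → a; equivalently, reverse each cycle.
Reversing each cycle of π and rotating so the smallest element leads gives (a, d, b, c, g, h, f).

(a, d, b, c, g, h, f)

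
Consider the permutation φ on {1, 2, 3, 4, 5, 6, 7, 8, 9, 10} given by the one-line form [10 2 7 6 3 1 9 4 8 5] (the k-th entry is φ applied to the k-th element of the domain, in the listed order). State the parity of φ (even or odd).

In disjoint-cycle form the cycle lengths are 9, 1.
A cycle of length ℓ contributes ℓ−1 transpositions, so φ is a product of 8 transpositions — even.

even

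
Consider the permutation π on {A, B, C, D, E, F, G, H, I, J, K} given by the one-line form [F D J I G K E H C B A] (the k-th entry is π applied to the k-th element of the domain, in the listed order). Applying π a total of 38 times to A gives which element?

Tracing A → F → … returns to A after 3 steps, so A lies in a 3-cycle (A, F, K).
On a 3-cycle, π^3 is the identity, so π^38 = π^2 there (38 ≡ 2 mod 3).
Advancing 2 steps from A: A → F → K.

K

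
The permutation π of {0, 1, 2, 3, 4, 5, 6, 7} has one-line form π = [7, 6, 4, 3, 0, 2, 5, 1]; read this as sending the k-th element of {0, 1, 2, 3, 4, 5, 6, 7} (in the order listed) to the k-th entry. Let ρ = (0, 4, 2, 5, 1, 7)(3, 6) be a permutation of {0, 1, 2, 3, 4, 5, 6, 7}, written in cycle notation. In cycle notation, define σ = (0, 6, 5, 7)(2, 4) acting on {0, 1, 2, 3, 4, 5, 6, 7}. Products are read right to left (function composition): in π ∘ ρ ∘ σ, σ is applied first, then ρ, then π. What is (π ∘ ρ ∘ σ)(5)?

Chase 5: σ(5) = 7; ρ(7) = 0; π(0) = 7. Hence (π ∘ ρ ∘ σ)(5) = 7.

7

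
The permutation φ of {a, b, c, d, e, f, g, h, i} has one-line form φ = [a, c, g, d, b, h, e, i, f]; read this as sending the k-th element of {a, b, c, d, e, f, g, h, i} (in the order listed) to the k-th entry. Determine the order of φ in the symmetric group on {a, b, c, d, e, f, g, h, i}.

Writing φ as disjoint cycles, the cycle lengths are 4, 3, 1, 1.
The order of φ is the least common multiple of its cycle lengths: lcm(4, 3) = 12.

12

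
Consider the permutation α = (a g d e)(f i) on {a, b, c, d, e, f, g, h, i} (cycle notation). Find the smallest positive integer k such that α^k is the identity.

The disjoint cycles have lengths 4, 2, 1, 1, 1.
Since disjoint cycles commute, ord(α) = lcm(4, 2) = 4.

4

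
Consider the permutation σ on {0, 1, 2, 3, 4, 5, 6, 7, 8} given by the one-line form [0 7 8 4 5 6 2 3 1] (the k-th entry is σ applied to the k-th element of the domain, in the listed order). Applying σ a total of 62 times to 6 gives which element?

Tracing 6 → 2 → … returns to 6 after 8 steps, so 6 lies in an 8-cycle (1, 7, 3, 4, 5, 6, 2, 8).
Powers repeat with period 8 on this cycle, and 62 mod 8 = 6, so σ^62(6) = σ^6(6).
Stepping 6 places around the cycle: 6 → 2 → 8 → 1 → 7 → 3 → 4.

4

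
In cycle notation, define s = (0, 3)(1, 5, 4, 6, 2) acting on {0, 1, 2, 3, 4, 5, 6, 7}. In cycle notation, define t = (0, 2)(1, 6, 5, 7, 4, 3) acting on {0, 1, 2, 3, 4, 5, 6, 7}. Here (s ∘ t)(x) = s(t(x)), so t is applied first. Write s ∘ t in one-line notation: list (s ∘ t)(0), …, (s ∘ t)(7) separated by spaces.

Chase each element through t then s: 0 → 2 → 1; 1 → 6 → 2; 2 → 0 → 3; 3 → 1 → 5; 4 → 3 → 0; 5 → 7 → 7; 6 → 5 → 4; 7 → 4 → 6.
So s ∘ t in one-line form is 1 2 3 5 0 7 4 6.

1 2 3 5 0 7 4 6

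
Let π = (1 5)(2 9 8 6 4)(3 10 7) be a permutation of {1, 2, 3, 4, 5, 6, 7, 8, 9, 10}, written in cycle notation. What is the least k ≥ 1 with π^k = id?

The cycle type of π is (5, 3, 2).
The order of π is the least common multiple of its cycle lengths: lcm(5, 3, 2) = 30.

30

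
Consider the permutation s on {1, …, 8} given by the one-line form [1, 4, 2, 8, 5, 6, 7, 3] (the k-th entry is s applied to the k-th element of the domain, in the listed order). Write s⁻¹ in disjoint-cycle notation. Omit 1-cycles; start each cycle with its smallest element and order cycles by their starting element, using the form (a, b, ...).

(2, 3, 8, 4)

First write s in disjoint cycles: (2, 4, 8, 3).
Reversing each cycle (and rotating so the smallest element leads) gives s⁻¹ = (2, 3, 8, 4).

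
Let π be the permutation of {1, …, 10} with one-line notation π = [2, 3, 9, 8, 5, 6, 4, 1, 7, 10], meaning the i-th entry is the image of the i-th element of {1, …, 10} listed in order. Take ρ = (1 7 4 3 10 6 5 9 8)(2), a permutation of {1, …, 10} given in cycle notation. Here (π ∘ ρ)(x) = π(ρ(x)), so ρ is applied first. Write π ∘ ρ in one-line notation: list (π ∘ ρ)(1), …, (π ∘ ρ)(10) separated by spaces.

For each element, apply ρ then π: 1 → 7 → 4; 2 → 2 → 3; 3 → 10 → 10; 4 → 3 → 9; 5 → 9 → 7; 6 → 5 → 5; 7 → 4 → 8; 8 → 1 → 2; 9 → 8 → 1; 10 → 6 → 6.
Collecting the images, π ∘ ρ = [4 3 10 9 7 5 8 2 1 6].

4 3 10 9 7 5 8 2 1 6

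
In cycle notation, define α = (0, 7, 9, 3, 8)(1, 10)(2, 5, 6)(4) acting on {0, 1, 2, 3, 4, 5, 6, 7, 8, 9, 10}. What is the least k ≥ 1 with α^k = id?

30

The disjoint cycles have lengths 5, 3, 2, 1.
The order is lcm(5, 3, 2) = 30.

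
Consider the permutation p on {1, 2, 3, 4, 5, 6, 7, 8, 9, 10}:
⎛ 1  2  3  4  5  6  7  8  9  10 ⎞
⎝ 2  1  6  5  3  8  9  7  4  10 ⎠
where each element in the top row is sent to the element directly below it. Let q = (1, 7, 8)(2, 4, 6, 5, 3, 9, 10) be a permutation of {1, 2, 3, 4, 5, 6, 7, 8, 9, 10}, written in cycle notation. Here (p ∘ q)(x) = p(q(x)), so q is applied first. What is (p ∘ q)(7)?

q(7) = 8, then p(8) = 7; composing gives (p ∘ q)(7) = 7.

7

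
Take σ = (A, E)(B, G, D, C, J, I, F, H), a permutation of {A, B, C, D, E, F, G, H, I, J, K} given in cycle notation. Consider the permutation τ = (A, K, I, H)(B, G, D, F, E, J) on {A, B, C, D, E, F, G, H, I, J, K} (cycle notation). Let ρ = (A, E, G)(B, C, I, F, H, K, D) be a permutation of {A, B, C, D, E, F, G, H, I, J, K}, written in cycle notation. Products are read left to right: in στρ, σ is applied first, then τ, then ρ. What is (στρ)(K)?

Chase K: σ(K) = K; τ(K) = I; ρ(I) = F. Hence (στρ)(K) = F.

F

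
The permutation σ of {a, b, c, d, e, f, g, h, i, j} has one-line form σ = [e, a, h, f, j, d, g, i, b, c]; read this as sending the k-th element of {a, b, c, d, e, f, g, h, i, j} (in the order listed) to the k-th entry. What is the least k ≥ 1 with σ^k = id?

14

Writing σ as disjoint cycles, the cycle lengths are 7, 2, 1.
The order of σ is the least common multiple of its cycle lengths: lcm(7, 2) = 14.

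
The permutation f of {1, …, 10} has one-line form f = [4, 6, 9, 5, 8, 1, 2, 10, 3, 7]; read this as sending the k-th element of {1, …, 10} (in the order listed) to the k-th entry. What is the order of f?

8

Decomposing into disjoint cycles gives cycle lengths 8, 2.
The order is lcm(8, 2) = 8.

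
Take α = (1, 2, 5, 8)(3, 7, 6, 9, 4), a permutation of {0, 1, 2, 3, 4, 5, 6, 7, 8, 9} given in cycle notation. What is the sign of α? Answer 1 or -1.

The cycle lengths are 5, 4, 1.
A cycle of length ℓ contributes ℓ−1 transpositions, so α is a product of 4 + 3 = 7 transpositions — odd.

-1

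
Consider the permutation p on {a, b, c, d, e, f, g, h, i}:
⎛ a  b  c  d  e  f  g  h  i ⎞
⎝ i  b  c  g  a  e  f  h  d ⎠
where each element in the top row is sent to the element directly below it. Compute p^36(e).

e

Tracing e → a → … returns to e after 6 steps, so e lies in a 6-cycle (a, i, d, g, f, e).
Powers repeat with period 6 on this cycle, and 36 mod 6 = 0, so p^36(e) = p^0(e).
So p^36(e) = e.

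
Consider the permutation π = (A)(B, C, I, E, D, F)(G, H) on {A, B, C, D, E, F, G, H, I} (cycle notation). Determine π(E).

E appears in (B, C, I, E, D, F); the next entry (wrapping around) is D.

D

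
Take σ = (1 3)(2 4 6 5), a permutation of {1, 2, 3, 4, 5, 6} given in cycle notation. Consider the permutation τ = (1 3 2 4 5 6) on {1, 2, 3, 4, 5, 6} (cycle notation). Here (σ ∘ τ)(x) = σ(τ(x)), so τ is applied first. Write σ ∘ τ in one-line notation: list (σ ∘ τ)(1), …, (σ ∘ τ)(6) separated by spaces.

1 6 4 2 5 3

Chase each element through τ then σ: 1 → 3 → 1; 2 → 4 → 6; 3 → 2 → 4; 4 → 5 → 2; 5 → 6 → 5; 6 → 1 → 3.
So σ ∘ τ in one-line form is 1 6 4 2 5 3.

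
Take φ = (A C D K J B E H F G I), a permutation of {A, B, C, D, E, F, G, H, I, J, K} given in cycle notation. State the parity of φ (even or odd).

The cycle lengths are 11.
A cycle of length ℓ contributes ℓ−1 transpositions, so φ is a product of 10 transpositions — even.

even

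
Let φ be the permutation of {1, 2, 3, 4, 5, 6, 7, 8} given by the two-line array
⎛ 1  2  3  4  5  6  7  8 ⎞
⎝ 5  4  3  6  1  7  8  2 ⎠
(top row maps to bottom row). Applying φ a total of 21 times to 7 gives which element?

Tracing 7 → 8 → … returns to 7 after 5 steps, so 7 lies in a 5-cycle (2, 4, 6, 7, 8).
On a 5-cycle, φ^5 is the identity, so φ^21 = φ^1 there (21 ≡ 1 mod 5).
Stepping 1 place around the cycle: 7 → 8.

8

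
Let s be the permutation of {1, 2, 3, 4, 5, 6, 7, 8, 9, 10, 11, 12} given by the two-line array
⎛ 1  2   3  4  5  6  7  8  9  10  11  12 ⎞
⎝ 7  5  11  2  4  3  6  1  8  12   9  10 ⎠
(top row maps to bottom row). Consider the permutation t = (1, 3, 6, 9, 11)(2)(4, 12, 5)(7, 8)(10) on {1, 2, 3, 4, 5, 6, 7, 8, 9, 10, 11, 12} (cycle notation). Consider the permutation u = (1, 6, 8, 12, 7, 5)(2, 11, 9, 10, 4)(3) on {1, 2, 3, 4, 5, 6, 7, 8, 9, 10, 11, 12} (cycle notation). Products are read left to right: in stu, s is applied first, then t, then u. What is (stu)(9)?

(stu)(9) = u(t(s(9))). s(9) = 8, then t(8) = 7, then u(7) = 5, so the result is 5.

5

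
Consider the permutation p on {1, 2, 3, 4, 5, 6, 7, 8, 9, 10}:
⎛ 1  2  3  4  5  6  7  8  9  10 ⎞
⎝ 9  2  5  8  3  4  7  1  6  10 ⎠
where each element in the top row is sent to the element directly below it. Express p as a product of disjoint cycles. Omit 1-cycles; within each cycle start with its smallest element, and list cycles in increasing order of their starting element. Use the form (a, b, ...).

(1, 9, 6, 4, 8)(3, 5)

From 1: 1 → 9 → 6 → 4 → 8 → 1, closing the cycle (1, 9, 6, 4, 8).
Repeating from the next unused element and collecting all non-trivial cycles gives (1, 9, 6, 4, 8)(3, 5).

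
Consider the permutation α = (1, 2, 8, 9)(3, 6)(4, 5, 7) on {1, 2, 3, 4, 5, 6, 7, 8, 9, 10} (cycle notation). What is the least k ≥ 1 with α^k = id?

The disjoint cycles have lengths 4, 3, 2, 1.
The order of α is the least common multiple of its cycle lengths: lcm(4, 3, 2) = 12.

12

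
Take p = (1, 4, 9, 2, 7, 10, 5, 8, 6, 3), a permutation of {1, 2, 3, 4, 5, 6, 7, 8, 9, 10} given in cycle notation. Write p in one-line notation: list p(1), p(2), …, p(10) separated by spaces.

4 7 1 9 8 3 10 6 2 5

Each element maps to the next entry in its cycle (wrapping to the front): 1→4, 2→7, 3→1, 4→9, 5→8, 6→3, 7→10, 8→6, 9→2, 10→5.
So the one-line form is 4 7 1 9 8 3 10 6 2 5.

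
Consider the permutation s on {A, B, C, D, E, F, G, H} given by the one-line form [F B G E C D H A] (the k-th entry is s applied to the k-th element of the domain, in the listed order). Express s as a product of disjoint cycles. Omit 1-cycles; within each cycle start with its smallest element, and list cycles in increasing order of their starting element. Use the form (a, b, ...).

Start at A and follow images: A → F → D → E → C → G → H → A, giving the cycle (A, F, D, E, C, G, H).
Continuing from each remaining unvisited element yields (A, F, D, E, C, G, H).

(A, F, D, E, C, G, H)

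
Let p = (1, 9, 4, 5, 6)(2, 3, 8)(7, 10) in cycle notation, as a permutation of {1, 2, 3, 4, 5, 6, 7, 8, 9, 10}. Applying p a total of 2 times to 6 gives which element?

6 lies in the 5-cycle (1, 9, 4, 5, 6).
Advancing 2 steps from 6: 6 → 1 → 9.

9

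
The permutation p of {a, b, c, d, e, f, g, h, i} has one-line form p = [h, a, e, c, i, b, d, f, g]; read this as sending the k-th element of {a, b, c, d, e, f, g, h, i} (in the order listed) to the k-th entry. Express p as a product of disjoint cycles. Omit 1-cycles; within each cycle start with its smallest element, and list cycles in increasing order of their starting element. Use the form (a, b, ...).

(a, h, f, b)(c, e, i, g, d)

From a: a → h → f → b → a, closing the cycle (a, h, f, b).
Continuing from each remaining unvisited element yields (a, h, f, b)(c, e, i, g, d).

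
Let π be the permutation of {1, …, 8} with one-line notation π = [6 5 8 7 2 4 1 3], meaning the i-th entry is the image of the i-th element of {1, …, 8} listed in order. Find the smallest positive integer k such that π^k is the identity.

4

Decomposing into disjoint cycles gives cycle lengths 4, 2, 2.
The order is lcm(4, 2, 2) = 4.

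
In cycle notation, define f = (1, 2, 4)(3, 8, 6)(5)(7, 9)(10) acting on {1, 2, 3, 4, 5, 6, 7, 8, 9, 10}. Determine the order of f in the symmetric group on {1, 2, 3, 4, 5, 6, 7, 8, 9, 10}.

6

The disjoint cycles have lengths 3, 3, 2, 1, 1.
The order is lcm(3, 3, 2) = 6.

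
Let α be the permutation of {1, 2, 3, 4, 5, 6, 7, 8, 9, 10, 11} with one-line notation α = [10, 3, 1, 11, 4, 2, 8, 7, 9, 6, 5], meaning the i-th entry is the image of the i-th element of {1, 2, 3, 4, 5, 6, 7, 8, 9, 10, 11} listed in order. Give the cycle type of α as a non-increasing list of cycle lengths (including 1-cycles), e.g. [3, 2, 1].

The disjoint cycles are (1, 10, 6, 2, 3)(4, 11, 5)(7, 8)(9), with lengths 5, 3, 2, 1 in non-increasing order.

[5, 3, 2, 1]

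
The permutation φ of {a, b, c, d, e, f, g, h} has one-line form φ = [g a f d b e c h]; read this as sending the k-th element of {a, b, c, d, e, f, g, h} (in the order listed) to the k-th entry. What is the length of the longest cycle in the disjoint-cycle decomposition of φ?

6

Decomposing into disjoint cycles gives (a g c f e b); the longest has length 6.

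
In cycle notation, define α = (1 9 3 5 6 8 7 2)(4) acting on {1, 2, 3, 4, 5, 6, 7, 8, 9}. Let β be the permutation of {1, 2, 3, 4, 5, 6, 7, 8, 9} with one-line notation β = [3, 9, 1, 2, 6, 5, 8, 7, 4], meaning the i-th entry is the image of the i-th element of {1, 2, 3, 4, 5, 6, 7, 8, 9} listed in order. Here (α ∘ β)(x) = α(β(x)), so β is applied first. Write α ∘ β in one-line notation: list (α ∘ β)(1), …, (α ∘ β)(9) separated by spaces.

Chase each element through β then α: 1 → 3 → 5; 2 → 9 → 3; 3 → 1 → 9; 4 → 2 → 1; 5 → 6 → 8; 6 → 5 → 6; 7 → 8 → 7; 8 → 7 → 2; 9 → 4 → 4.
Collecting the images, α ∘ β = [5 3 9 1 8 6 7 2 4].

5 3 9 1 8 6 7 2 4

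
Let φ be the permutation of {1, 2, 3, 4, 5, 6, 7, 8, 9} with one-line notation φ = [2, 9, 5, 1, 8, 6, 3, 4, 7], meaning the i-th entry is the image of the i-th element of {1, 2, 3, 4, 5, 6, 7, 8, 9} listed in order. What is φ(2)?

2 is element number 2 of the domain, and entry number 2 of the one-line form is 9, so φ(2) = 9.

9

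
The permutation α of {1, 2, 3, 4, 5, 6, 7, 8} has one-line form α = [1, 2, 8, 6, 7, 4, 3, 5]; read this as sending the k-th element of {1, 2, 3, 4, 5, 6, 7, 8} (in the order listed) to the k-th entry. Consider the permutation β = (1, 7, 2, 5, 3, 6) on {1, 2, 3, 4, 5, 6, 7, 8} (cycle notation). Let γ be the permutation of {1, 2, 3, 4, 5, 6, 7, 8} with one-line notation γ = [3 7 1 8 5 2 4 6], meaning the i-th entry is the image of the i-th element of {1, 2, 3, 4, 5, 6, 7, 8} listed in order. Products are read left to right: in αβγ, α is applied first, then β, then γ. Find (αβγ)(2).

Chase 2: α(2) = 2; β(2) = 5; γ(5) = 5. Hence (αβγ)(2) = 5.

5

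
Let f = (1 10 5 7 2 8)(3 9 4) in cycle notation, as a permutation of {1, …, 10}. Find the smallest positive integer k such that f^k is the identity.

The disjoint cycles have lengths 6, 3, 1.
The order of f is the least common multiple of its cycle lengths: lcm(6, 3) = 6.

6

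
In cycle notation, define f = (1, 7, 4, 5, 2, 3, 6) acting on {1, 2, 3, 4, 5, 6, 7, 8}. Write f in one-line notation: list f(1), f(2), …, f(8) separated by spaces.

7 3 6 5 2 1 4 8

Reading each image from the cycles: 1↦7, 2↦3, 3↦6, 4↦5, 5↦2, 6↦1, 7↦4, 8↦8.
So the one-line form is 7 3 6 5 2 1 4 8.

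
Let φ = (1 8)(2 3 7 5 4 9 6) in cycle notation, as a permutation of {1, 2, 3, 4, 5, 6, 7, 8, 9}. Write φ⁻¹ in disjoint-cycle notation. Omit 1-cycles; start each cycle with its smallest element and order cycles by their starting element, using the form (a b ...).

(1 8)(2 6 9 4 5 7 3)

If φ sends a → b within a cycle, φ⁻¹ sends b → a; equivalently, reverse each cycle.
Reversing each cycle of φ and rotating so the smallest element leads gives (1 8)(2 6 9 4 5 7 3).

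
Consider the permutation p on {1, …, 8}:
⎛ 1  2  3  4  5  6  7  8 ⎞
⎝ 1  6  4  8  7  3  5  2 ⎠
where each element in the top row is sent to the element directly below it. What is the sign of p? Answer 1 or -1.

In disjoint-cycle form the cycle lengths are 5, 2, 1.
A cycle of length ℓ contributes ℓ−1 transpositions, so p is a product of 4 + 1 = 5 transpositions — odd.

-1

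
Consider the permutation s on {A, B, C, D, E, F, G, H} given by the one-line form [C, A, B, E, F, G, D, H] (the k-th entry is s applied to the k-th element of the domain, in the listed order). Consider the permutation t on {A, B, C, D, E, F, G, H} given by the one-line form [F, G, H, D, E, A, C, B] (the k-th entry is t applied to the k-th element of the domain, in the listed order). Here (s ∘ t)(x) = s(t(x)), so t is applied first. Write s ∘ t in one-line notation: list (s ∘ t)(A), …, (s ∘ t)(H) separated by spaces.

G D H E F C B A

For each element, apply t then s: A → F → G; B → G → D; C → H → H; D → D → E; E → E → F; F → A → C; G → C → B; H → B → A.
So s ∘ t in one-line form is G D H E F C B A.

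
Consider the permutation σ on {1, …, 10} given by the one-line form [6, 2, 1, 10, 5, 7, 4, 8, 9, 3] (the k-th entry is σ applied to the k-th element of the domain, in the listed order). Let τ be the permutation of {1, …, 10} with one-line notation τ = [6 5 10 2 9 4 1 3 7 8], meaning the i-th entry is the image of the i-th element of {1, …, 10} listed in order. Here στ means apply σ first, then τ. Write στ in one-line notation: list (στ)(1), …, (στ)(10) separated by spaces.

4 5 6 8 9 1 2 3 7 10

(στ)(x) = τ(σ(x)). Computing each image: τ(σ(1)) = τ(6) = 4, τ(σ(2)) = τ(2) = 5, τ(σ(3)) = τ(1) = 6, τ(σ(4)) = τ(10) = 8, τ(σ(5)) = τ(5) = 9, τ(σ(6)) = τ(7) = 1, τ(σ(7)) = τ(4) = 2, τ(σ(8)) = τ(8) = 3, τ(σ(9)) = τ(9) = 7, τ(σ(10)) = τ(3) = 10.
Hence στ = [4 5 6 8 9 1 2 3 7 10].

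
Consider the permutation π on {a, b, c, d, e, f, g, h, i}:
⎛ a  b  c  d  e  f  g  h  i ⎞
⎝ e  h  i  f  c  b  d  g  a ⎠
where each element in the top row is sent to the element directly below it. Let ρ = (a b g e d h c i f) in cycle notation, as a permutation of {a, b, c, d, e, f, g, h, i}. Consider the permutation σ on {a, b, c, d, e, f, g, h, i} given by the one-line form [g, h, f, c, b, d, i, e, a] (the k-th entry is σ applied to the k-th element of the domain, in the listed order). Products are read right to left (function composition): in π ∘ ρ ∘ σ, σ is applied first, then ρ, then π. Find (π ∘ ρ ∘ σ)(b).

(π ∘ ρ ∘ σ)(b) = π(ρ(σ(b))). σ(b) = h, then ρ(h) = c, then π(c) = i, so the result is i.

i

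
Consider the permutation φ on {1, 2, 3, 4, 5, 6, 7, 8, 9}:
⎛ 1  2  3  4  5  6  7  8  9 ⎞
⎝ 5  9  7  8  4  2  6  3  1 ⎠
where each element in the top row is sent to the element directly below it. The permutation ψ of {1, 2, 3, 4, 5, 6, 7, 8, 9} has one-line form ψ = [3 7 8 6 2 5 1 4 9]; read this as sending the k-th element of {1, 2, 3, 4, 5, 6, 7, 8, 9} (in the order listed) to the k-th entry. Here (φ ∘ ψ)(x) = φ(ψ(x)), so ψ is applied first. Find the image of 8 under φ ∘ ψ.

(φ ∘ ψ)(8) = φ(ψ(8)). ψ(8) = 4, then φ(4) = 8. So (φ ∘ ψ)(8) = 8.

8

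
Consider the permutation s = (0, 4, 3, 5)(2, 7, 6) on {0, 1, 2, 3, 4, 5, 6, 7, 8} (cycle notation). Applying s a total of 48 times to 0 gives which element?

0

0 lies in the 4-cycle (0, 4, 3, 5).
On a 4-cycle, s^4 is the identity, so s^48 = s^0 there (48 ≡ 0 mod 4).
So s^48(0) = 0.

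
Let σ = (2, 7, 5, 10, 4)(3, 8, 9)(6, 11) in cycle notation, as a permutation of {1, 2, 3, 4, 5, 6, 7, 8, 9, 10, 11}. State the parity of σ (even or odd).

The cycle lengths are 5, 3, 2, 1.
A cycle of length ℓ contributes ℓ−1 transpositions, so σ is a product of 4 + 2 + 1 = 7 transpositions — odd.

odd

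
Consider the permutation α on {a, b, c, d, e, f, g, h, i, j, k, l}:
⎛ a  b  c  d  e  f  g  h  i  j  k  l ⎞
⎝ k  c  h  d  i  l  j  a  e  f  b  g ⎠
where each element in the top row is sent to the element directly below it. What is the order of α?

The disjoint-cycle form of α has cycle lengths 5, 4, 2, 1.
Since disjoint cycles commute, ord(α) = lcm(5, 4, 2) = 20.

20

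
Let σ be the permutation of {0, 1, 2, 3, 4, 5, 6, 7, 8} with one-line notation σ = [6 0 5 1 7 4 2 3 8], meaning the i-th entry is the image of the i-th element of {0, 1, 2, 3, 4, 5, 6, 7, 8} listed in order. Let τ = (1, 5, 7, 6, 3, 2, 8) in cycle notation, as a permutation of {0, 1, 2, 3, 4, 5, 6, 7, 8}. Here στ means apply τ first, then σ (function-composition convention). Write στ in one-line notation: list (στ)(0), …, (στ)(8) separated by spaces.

Chase each element through τ then σ: 0 → 0 → 6; 1 → 5 → 4; 2 → 8 → 8; 3 → 2 → 5; 4 → 4 → 7; 5 → 7 → 3; 6 → 3 → 1; 7 → 6 → 2; 8 → 1 → 0.
So στ in one-line form is 6 4 8 5 7 3 1 2 0.

6 4 8 5 7 3 1 2 0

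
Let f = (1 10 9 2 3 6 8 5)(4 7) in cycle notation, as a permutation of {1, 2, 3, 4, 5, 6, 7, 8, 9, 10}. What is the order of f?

The disjoint cycles have lengths 8, 2.
The order is lcm(8, 2) = 8.

8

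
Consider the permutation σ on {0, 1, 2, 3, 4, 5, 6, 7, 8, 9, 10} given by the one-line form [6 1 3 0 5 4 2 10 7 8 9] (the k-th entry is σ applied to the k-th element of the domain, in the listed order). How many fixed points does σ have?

1

The fixed points (elements with σ(x) = x) are {1}, so there is 1.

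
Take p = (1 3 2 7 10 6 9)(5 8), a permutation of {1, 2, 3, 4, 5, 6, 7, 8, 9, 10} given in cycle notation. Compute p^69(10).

10 lies in the 7-cycle (1 3 2 7 10 6 9).
Since the cycle has length 7, p^69 acts on it the same as p^6 (69 mod 7 = 6).
Stepping 6 places around the cycle: 10 → 6 → 9 → 1 → 3 → 2 → 7.

7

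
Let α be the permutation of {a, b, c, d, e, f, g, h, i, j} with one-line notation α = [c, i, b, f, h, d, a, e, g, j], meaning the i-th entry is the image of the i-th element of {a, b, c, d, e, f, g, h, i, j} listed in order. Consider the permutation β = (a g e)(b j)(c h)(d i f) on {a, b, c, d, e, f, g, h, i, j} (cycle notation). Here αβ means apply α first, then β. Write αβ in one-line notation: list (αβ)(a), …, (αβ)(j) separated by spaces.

h f j d c i g a e b

(αβ)(x) = β(α(x)). Computing each image: β(α(a)) = β(c) = h, β(α(b)) = β(i) = f, β(α(c)) = β(b) = j, β(α(d)) = β(f) = d, β(α(e)) = β(h) = c, β(α(f)) = β(d) = i, β(α(g)) = β(a) = g, β(α(h)) = β(e) = a, β(α(i)) = β(g) = e, β(α(j)) = β(j) = b.
Hence αβ = [h f j d c i g a e b].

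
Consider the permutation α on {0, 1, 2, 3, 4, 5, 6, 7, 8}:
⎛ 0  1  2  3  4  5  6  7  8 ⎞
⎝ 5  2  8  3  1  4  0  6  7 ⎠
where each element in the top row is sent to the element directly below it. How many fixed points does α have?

The fixed points (elements with α(x) = x) are {3}, so there is 1.

1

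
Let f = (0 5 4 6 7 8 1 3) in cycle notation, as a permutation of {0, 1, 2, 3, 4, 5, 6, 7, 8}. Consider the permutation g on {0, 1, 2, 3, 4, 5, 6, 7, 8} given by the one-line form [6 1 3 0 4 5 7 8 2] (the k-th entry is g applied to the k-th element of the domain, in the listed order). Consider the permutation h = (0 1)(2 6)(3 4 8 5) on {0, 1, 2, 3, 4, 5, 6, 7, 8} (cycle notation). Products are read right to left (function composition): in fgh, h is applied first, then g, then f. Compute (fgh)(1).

(fgh)(1) = f(g(h(1))). h(1) = 0, then g(0) = 6, then f(6) = 7, so the result is 7.

7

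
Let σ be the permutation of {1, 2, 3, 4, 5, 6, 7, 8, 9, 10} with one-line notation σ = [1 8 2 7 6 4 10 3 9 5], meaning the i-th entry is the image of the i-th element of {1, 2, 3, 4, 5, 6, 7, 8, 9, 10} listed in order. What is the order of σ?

The disjoint-cycle form of σ has cycle lengths 5, 3, 1, 1.
The order of σ is the least common multiple of its cycle lengths: lcm(5, 3) = 15.

15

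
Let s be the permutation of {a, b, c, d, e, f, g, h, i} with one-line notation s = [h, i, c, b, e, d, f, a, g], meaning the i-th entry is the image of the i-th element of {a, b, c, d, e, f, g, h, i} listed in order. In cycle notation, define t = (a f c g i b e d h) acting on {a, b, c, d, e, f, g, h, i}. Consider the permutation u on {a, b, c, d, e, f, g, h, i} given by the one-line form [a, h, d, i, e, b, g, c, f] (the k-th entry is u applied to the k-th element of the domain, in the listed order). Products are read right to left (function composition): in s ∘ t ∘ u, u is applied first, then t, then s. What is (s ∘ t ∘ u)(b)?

h

Chase b: u(b) = h; t(h) = a; s(a) = h. Hence (s ∘ t ∘ u)(b) = h.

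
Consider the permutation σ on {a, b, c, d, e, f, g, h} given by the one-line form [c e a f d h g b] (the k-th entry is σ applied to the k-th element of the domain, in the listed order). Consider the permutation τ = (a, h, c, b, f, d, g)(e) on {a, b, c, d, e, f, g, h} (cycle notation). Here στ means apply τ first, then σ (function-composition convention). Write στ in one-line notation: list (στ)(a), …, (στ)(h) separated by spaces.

b h e g d f c a

(στ)(x) = σ(τ(x)). Computing each image: σ(τ(a)) = σ(h) = b, σ(τ(b)) = σ(f) = h, σ(τ(c)) = σ(b) = e, σ(τ(d)) = σ(g) = g, σ(τ(e)) = σ(e) = d, σ(τ(f)) = σ(d) = f, σ(τ(g)) = σ(a) = c, σ(τ(h)) = σ(c) = a.
Hence στ = [b h e g d f c a].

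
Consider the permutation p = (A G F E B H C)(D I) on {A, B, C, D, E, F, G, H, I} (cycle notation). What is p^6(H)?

B

H lies in the 7-cycle (A G F E B H C).
Stepping 6 places around the cycle: H → C → A → G → F → E → B.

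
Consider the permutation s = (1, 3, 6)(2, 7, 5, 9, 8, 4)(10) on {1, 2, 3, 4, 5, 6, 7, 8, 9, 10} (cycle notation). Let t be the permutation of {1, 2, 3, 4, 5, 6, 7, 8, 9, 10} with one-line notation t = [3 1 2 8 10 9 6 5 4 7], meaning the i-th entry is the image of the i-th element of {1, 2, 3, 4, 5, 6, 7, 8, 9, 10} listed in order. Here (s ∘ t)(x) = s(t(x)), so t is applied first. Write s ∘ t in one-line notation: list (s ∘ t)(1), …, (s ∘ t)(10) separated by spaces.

(s ∘ t)(x) = s(t(x)). Computing each image: s(t(1)) = s(3) = 6, s(t(2)) = s(1) = 3, s(t(3)) = s(2) = 7, s(t(4)) = s(8) = 4, s(t(5)) = s(10) = 10, s(t(6)) = s(9) = 8, s(t(7)) = s(6) = 1, s(t(8)) = s(5) = 9, s(t(9)) = s(4) = 2, s(t(10)) = s(7) = 5.
Hence s ∘ t = [6 3 7 4 10 8 1 9 2 5].

6 3 7 4 10 8 1 9 2 5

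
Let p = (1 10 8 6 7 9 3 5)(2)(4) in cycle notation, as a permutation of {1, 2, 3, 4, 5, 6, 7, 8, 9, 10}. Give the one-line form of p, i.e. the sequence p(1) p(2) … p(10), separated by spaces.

Reading each image from the cycles: 1↦10, 2↦2, 3↦5, 4↦4, 5↦1, 6↦7, 7↦9, 8↦6, 9↦3, 10↦8.
Listing these in domain order gives 10 2 5 4 1 7 9 6 3 8.

10 2 5 4 1 7 9 6 3 8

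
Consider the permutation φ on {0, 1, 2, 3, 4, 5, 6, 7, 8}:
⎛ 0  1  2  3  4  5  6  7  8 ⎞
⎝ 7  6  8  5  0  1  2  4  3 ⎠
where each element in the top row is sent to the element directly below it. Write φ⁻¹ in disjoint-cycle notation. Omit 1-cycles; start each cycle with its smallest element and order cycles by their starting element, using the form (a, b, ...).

First write φ in disjoint cycles: (0, 7, 4)(1, 6, 2, 8, 3, 5).
The inverse reverses every cycle; in canonical form, φ⁻¹ = (0, 4, 7)(1, 5, 3, 8, 2, 6).

(0, 4, 7)(1, 5, 3, 8, 2, 6)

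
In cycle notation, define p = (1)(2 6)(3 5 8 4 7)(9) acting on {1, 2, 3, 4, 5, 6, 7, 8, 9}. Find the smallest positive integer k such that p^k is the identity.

The disjoint cycles have lengths 5, 2, 1, 1.
The order of p is the least common multiple of its cycle lengths: lcm(5, 2) = 10.

10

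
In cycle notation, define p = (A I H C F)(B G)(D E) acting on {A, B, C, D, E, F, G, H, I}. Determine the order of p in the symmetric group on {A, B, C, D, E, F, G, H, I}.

The cycle type of p is (5, 2, 2).
The order of p is the least common multiple of its cycle lengths: lcm(5, 2, 2) = 10.

10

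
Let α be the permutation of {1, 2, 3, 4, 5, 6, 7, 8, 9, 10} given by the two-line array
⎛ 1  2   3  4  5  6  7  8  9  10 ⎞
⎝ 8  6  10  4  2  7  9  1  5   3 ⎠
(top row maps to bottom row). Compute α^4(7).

6

Tracing 7 → 9 → … returns to 7 after 5 steps, so 7 lies in a 5-cycle (2, 6, 7, 9, 5).
Advancing 4 steps from 7: 7 → 9 → 5 → 2 → 6.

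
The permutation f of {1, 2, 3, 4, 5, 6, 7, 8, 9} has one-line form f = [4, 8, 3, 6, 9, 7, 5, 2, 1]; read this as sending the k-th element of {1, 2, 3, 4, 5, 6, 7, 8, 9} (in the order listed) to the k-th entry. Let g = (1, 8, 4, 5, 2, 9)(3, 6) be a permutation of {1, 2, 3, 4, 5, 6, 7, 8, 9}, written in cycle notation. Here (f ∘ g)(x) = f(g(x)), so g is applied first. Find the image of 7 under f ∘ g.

5

g(7) = 7, then f(7) = 5; composing gives (f ∘ g)(7) = 5.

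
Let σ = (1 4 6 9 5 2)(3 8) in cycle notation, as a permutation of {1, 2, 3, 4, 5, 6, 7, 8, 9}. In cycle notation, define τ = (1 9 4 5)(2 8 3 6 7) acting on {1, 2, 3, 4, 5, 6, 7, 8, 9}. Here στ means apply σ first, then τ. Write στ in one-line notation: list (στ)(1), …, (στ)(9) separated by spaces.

Chase each element through σ then τ: 1 → 4 → 5; 2 → 1 → 9; 3 → 8 → 3; 4 → 6 → 7; 5 → 2 → 8; 6 → 9 → 4; 7 → 7 → 2; 8 → 3 → 6; 9 → 5 → 1.
Collecting the images, στ = [5 9 3 7 8 4 2 6 1].

5 9 3 7 8 4 2 6 1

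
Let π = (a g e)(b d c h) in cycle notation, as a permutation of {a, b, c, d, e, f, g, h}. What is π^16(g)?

g lies in the 3-cycle (a g e).
On a 3-cycle, π^3 is the identity, so π^16 = π^1 there (16 ≡ 1 mod 3).
Stepping 1 place around the cycle: g → e.

e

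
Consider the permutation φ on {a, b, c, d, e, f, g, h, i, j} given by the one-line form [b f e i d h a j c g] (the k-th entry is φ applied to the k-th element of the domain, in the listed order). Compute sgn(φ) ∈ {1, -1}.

In disjoint-cycle form the cycle lengths are 6, 4.
A cycle of length ℓ contributes ℓ−1 transpositions, so φ is a product of 5 + 3 = 8 transpositions — even.

1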